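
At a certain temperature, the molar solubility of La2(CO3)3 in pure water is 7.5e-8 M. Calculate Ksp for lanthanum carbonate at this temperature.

Ksp ≈ 2.6 × 10^-34

La2(CO3)3(s) <=> 2 La^3+(aq) + 3 CO3^2-(aq)
For each mole of La2(CO3)3 that dissolves: [La^3+] = 2s, [CO3^2-] = 3s.
Ksp = [La^3+]^2[CO3^2-]^3
Substituting: Ksp = (2s)^2(3s)^3 = 108s^5
Ksp = 108 × (7.5 × 10^-8)^5 = 2.6 × 10^-34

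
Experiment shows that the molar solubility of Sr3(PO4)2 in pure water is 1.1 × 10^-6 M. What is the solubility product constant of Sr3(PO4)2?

Sr3(PO4)2(s) ⇌ 3 Sr^2+ + 2 PO4^3-
With molar solubility s: [Sr^2+] = 3s, [PO4^3-] = 2s.
Ksp = [Sr^2+]^3[PO4^3-]^2
Substituting: Ksp = (3s)^3(2s)^2 = 108s^5
Ksp = 108 × (1.1 × 10^-6)^5 = 1.7 × 10^-28

1.7 × 10^-28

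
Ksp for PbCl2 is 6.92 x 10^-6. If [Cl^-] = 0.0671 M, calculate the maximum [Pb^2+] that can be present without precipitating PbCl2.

PbCl2(s) ⇌ Pb^2+ + 2 Cl^-
Ksp = [Pb^2+][Cl^-]^2
Precipitation begins when Q = Ksp. With [Cl^-] = 0.0671 M:
6.92 x 10^-6 = (0.0671)^2 × [Pb^2+]
[Pb^2+] = (6.92 x 10^-6 / 4.502 × 10^-3) = 1.54 × 10^-3 M

[Pb^2+] ≈ 1.54 × 10^-3 M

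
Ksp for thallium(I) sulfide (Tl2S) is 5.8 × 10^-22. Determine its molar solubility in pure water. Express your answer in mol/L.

Tl2S(s) ⇌ 2 Tl^+ + S^2-
Ksp = [Tl^+]^2[S^2-]
For each mole of Tl2S that dissolves: [Tl^+] = 2s, [S^2-] = s.
Substituting: Ksp = (2s)^2s = 4s^3
s = (5.8 × 10^-22 / 4)^(1/3) = 5.3 x 10^-8 M

s = 5.3e-8 M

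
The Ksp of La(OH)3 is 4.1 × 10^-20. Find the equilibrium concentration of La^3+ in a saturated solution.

[La^3+] = 6.2e-6 M

La(OH)3(s) ⇌ La^3+(aq) + 3 OH^-(aq)
Ksp = [La^3+][OH^-]^3
For each mole of La(OH)3 that dissolves: [La^3+] = s, [OH^-] = 3s.
Ksp = s(3s)^3 = 27s^4
s^4 = 4.1 × 10^-20 / 27, so s = 6.24 × 10^-6 M
[La^3+] = s = 6.2 x 10^-6 M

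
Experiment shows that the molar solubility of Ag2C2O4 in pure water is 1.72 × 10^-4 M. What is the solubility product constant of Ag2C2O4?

Ag2C2O4(s) ⇌ 2 Ag^+ + C2O4^2-
If s mol/L of Ag2C2O4 dissolves, [Ag^+] = 2s and [C2O4^2-] = s.
Ksp = [Ag^+]^2[C2O4^2-]
Ksp = (2s)^2s = 4s^3
With s = 1.72 x 10^-4: Ksp = 2.04 × 10^-11

Ksp ≈ 2.04 × 10^-11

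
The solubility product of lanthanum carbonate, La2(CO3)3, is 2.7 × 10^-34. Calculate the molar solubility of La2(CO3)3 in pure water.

La2(CO3)3(s) ⇌ 2 La^3+ + 3 CO3^2-
Ksp = [La^3+]^2[CO3^2-]^3
With molar solubility s: [La^3+] = 2s, [CO3^2-] = 3s.
Ksp = (2s)^2(3s)^3 = 108s^5
s = (2.7 × 10^-34 / 108)^(1/5) = 7.6 × 10^-8 M

7.6e-8 M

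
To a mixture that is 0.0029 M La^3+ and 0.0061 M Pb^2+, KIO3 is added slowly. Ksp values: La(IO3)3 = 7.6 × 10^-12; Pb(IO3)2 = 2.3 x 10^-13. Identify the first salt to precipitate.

Precipitation of each salt starts when its ion product equals its Ksp.
For La(IO3)3: 7.6 × 10^-12 = 0.0029 × [IO3^-]^3  ⇒  [IO3^-] = 1.4 × 10^-3 M.
For Pb(IO3)2: 2.3 x 10^-13 = 0.0061 × [IO3^-]^2  ⇒  [IO3^-] = 6.1 × 10^-6 M.
The salt with the lower threshold [IO3^-] precipitates first: Pb(IO3)2.

Pb(IO3)2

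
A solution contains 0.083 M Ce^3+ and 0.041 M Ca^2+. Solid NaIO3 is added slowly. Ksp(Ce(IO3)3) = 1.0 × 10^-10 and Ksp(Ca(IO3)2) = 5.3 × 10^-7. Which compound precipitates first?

Each salt begins to precipitate when Q = Ksp, i.e. when [IO3^-] reaches its threshold.
For Ce(IO3)3: 1.0 × 10^-10 = 0.083 × [IO3^-]^3  ⇒  [IO3^-] = 1.1 × 10^-3 M.
For Ca(IO3)2: 5.3 × 10^-7 = 0.041 × [IO3^-]^2  ⇒  [IO3^-] = 3.6 × 10^-3 M.
The salt with the lower threshold [IO3^-] precipitates first: Ce(IO3)3.

Ce(IO3)3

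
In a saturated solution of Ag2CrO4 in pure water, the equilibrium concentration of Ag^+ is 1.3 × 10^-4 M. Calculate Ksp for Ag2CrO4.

Ag2CrO4(s) ⇌ 2 Ag^+(aq) + CrO4^2-(aq)
Stoichiometry gives [CrO4^2-] = (1/2)[Ag^+] = 6.50 × 10^-5 M.
Ksp = [Ag^+]^2[CrO4^2-]
Ksp = (1.3 x 10^-4)^2 × 6.50 × 10^-5 = 1.1 × 10^-12

1.1 × 10^-12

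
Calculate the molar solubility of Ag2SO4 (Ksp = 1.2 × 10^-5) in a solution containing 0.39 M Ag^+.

s = 7.9e-5 M

Ag2SO4(s) <=> 2 Ag^+(aq) + SO4^2-(aq)
Ksp = [Ag^+]^2[SO4^2-]
If s mol/L dissolves here, [Ag^+] = 0.39 + 2s ≈ 0.39, [SO4^2-] = s (since the Ag^+ already present dominates).
Ksp ≈ (0.39)^2 × s
s = 7.9 × 10^-5 M
Check: 2s = 1.6 × 10^-4 ≪ 0.39, so the approximation is valid.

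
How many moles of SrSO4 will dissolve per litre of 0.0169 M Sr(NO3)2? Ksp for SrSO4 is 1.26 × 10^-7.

SrSO4(s) ⇌ Sr^2+(aq) + SO4^2-(aq)
Ksp = [Sr^2+][SO4^2-]
Let s = moles of SrSO4 that dissolve per litre. [Sr^2+] = 0.0169 + s ≈ 0.0169, [SO4^2-] = s (Ksp is small, so little additional dissolves).
Ksp ≈ 0.0169 × s
s = 7.46 × 10^-6 M
Check: s = 7.5 × 10^-6 ≪ 0.0169, so the approximation is valid.

7.46 x 10^-6 M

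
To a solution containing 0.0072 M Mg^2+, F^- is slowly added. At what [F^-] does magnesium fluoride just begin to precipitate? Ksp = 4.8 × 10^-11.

MgF2(s) ⇌ Mg^2+(aq) + 2 F^-(aq)
Ksp = [Mg^2+][F^-]^2
Precipitation begins when Q = Ksp. With [Mg^2+] = 0.0072 M:
4.8 × 10^-11 = (0.0072) × [F^-]^2
[F^-] = (4.8 × 10^-11 / 7.2 × 10^-3)^(1/2) = 8.2 × 10^-5 M

8.2 × 10^-5 M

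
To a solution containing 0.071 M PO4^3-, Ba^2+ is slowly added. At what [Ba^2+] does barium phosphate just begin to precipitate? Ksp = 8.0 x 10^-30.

Ba3(PO4)2(s) <=> 3 Ba^2+(aq) + 2 PO4^3-(aq)
Ksp = [Ba^2+]^3[PO4^3-]^2
Precipitation begins when Q = Ksp. With [PO4^3-] = 0.071 M:
8.0 x 10^-30 = (0.071)^2 × [Ba^2+]^3
[Ba^2+] = (8.0 x 10^-30 / 5.04 x 10^-3)^(1/3) = 1.2 x 10^-9 M

[Ba^2+] ≈ 1.2e-9 M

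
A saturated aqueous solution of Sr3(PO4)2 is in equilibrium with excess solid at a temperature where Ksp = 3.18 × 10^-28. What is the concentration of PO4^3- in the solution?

Sr3(PO4)2(s) ⇌ 3 Sr^2+ + 2 PO4^3-
Ksp = [Sr^2+]^3[PO4^3-]^2
For each mole of Sr3(PO4)2 that dissolves: [Sr^2+] = 3s, [PO4^3-] = 2s.
So Ksp = (3s)^3 × (2s)^2 = 108s^5
Solving, s = (3.18 × 10^-28/108)^(1/5) = 1.241 × 10^-6 M
[PO4^3-] = 2s = 2.48 × 10^-6 M

2.48e-6 M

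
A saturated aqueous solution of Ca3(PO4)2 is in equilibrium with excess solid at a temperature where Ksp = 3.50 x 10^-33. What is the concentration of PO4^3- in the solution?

2.53 x 10^-7 M

Ca3(PO4)2(s) <=> 3 Ca^2+(aq) + 2 PO4^3-(aq)
Ksp = [Ca^2+]^3[PO4^3-]^2
If s mol/L of Ca3(PO4)2 dissolves, [Ca^2+] = 3s and [PO4^3-] = 2s.
Substituting: Ksp = (3s)^3(2s)^2 = 108s^5
s = (3.50 x 10^-33 / 108)^(1/5) = 1.265 x 10^-7 M
[PO4^3-] = 2s = 2.53 × 10^-7 M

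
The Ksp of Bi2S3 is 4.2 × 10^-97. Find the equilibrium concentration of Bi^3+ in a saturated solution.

[Bi^3+] = 4.2 x 10^-20 M

Bi2S3(s) ⇌ 2 Bi^3+(aq) + 3 S^2-(aq)
Ksp = [Bi^3+]^2[S^2-]^3
Let s = molar solubility. Then [Bi^3+] = 2s and [S^2-] = 3s.
Ksp = (2s)^2(3s)^3 = 108s^5
s^5 = 4.2 × 10^-97 / 108, so s = 2.08 x 10^-20 M
[Bi^3+] = 2s = 4.2 × 10^-20 M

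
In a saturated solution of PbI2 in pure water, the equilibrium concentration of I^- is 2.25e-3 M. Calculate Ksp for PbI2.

PbI2(s) <=> Pb^2+ + 2 I^-
Stoichiometry gives [Pb^2+] = (1/2)[I^-] = 1.125 × 10^-3 M.
Ksp = [Pb^2+][I^-]^2
Ksp = 1.125 × 10^-3 × (2.25 × 10^-3)^2 = 5.70 × 10^-9

Ksp = 5.70e-9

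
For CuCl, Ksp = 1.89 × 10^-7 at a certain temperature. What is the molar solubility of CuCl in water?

4.35 × 10^-4 M

CuCl(s) ⇌ Cu^+ + Cl^-
Ksp = [Cu^+][Cl^-]
If s mol/L of CuCl dissolves, [Cu^+] = s and [Cl^-] = s.
Ksp = s × s = s^2
s = (1.89 × 10^-7)^(1/2) = 4.35 × 10^-4 M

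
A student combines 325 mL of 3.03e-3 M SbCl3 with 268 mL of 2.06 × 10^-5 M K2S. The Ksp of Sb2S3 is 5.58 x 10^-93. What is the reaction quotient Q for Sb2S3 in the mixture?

Total volume = 325 + 268 = 593 mL.
[Sb^3+] = 3.03 x 10^-3 × (325/593) = 1.661 × 10^-3 M
[S^2-] = 2.06 x 10^-5 × (268/593) = 9.310 x 10^-6 M
Sb2S3(s) ⇌ 2 Sb^3+ + 3 S^2-, so Q = [Sb^3+]^2[S^2-]^3
Q = (1.661 x 10^-3)^2(9.310 x 10^-6)^3 = 2.23 × 10^-21
Q > Ksp, so Sb2S3 will precipitate.

2.23 × 10^-21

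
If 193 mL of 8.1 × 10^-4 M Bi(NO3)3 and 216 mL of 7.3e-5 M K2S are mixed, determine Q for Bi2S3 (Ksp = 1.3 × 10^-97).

Total volume = 193 + 216 = 409 mL.
[Bi^3+] = 8.1 × 10^-4 × (193/409) = 3.82 × 10^-4 M
[S^2-] = 7.3 × 10^-5 × (216/409) = 3.86 × 10^-5 M
Bi2S3(s) ⇌ 2 Bi^3+ + 3 S^2-, so Q = [Bi^3+]^2[S^2-]^3
Q = (3.82 × 10^-4)^2(3.86 × 10^-5)^3 = 8.4 × 10^-21
Q > Ksp, so Bi2S3 will precipitate.

Q = 8.4 × 10^-21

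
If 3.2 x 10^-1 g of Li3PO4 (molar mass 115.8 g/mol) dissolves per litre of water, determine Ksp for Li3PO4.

Molar solubility s = (3.2 × 10^-1 g/L) / (115.8 g/mol) = 2.76 x 10^-3 M.
Li3PO4(s) <=> 3 Li^+ + PO4^3-
Let s = molar solubility. Then [Li^+] = 3s and [PO4^3-] = s.
Ksp = [Li^+]^3[PO4^3-]
Substituting: Ksp = (3s)^3s = 27s^4
Ksp = 27 × (2.76 x 10^-3)^4 = 1.6 × 10^-9

1.6 × 10^-9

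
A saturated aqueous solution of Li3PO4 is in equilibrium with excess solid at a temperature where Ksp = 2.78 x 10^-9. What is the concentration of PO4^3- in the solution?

[PO4^3-] ≈ 3.19 × 10^-3 M

Li3PO4(s) <=> 3 Li^+(aq) + PO4^3-(aq)
Ksp = [Li^+]^3[PO4^3-]
For each mole of Li3PO4 that dissolves: [Li^+] = 3s, [PO4^3-] = s.
So Ksp = (3s)^3 × s = 27s^4
s^4 = 2.78 x 10^-9 / 27, so s = 3.185 × 10^-3 M
[PO4^3-] = s = 3.19 x 10^-3 M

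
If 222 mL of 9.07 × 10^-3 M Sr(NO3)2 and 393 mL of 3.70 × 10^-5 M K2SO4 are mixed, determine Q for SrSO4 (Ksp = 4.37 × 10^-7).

7.74 × 10^-8

Total volume = 222 + 393 = 615 mL.
[Sr^2+] = 9.07 × 10^-3 × (222/615) = 3.274 x 10^-3 M
[SO4^2-] = 3.70 × 10^-5 × (393/615) = 2.364 × 10^-5 M
SrSO4(s) ⇌ Sr^2+(aq) + SO4^2-(aq), so Q = [Sr^2+][SO4^2-]
Q = (3.274 x 10^-3)(2.364 × 10^-5) = 7.74 × 10^-8
Q < Ksp, so no precipitate of SrSO4 forms.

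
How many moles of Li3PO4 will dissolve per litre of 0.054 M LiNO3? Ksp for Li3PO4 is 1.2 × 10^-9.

7.6e-6 M

Li3PO4(s) ⇌ 3 Li^+(aq) + PO4^3-(aq)
Ksp = [Li^+]^3[PO4^3-]
Let s be the molar solubility in this solution. [Li^+] = 0.054 + 3s ≈ 0.054, [PO4^3-] = s (since Li^+ from LiNO3 dominates).
Ksp ≈ (0.054)^3 × s
s = 7.6 × 10^-6 M
Check: 3s = 2.3 x 10^-5 ≪ 0.054, so the approximation is valid.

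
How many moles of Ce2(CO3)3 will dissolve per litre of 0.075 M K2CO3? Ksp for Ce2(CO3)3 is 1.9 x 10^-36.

s = 3.4 × 10^-17 M

Ce2(CO3)3(s) <=> 2 Ce^3+ + 3 CO3^2-
Ksp = [Ce^3+]^2[CO3^2-]^3
Let s be the molar solubility in this solution. [Ce^3+] = 2s, [CO3^2-] = 0.075 + 3s ≈ 0.075 (common-ion effect: CO3^2- is already 0.075 M).
Ksp ≈ (2s)^2 × (0.075)^3
s = 3.4 × 10^-17 M
Check: 3s = 1.0 x 10^-16 ≪ 0.075, so the approximation is valid.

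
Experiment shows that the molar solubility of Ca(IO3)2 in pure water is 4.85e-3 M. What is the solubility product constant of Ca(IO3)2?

4.56e-7

Ca(IO3)2(s) ⇌ Ca^2+ + 2 IO3^-
If s mol/L of Ca(IO3)2 dissolves, [Ca^2+] = s and [IO3^-] = 2s.
Ksp = [Ca^2+][IO3^-]^2
Substituting: Ksp = s(2s)^2 = 4s^3
With s = 4.85 × 10^-3: Ksp = 4.56 × 10^-7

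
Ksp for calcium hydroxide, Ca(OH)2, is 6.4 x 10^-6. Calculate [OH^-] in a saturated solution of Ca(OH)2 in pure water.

Ca(OH)2(s) ⇌ Ca^2+(aq) + 2 OH^-(aq)
Ksp = [Ca^2+][OH^-]^2
For each mole of Ca(OH)2 that dissolves: [Ca^2+] = s, [OH^-] = 2s.
So Ksp = s × (2s)^2 = 4s^3
s = (6.4 x 10^-6 / 4)^(1/3) = 1.17 × 10^-2 M
[OH^-] = 2s = 2.3 x 10^-2 M

[OH^-] ≈ 2.3e-2 M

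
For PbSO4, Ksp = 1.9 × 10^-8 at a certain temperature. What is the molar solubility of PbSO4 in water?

PbSO4(s) ⇌ Pb^2+(aq) + SO4^2-(aq)
Ksp = [Pb^2+][SO4^2-]
For each mole of PbSO4 that dissolves: [Pb^2+] = s, [SO4^2-] = s.
Ksp = (s)(s) = s^2
s = (1.9 × 10^-8)^(1/2) = 1.4 x 10^-4 M

s = 1.4 × 10^-4 M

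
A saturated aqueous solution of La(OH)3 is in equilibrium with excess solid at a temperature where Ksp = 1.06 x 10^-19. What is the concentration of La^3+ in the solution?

La(OH)3(s) <=> La^3+ + 3 OH^-
Ksp = [La^3+][OH^-]^3
With molar solubility s: [La^3+] = s, [OH^-] = 3s.
So Ksp = s × (3s)^3 = 27s^4
s = (1.06 x 10^-19 / 27)^(1/4) = 7.916 x 10^-6 M
[La^3+] = s = 7.92 × 10^-6 M

[La^3+] ≈ 7.92 × 10^-6 M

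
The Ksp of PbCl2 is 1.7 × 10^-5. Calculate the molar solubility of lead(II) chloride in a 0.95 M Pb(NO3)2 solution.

s = 2.1e-3 M

PbCl2(s) ⇌ Pb^2+(aq) + 2 Cl^-(aq)
Ksp = [Pb^2+][Cl^-]^2
If s mol/L dissolves here, [Pb^2+] = 0.95 + s ≈ 0.95, [Cl^-] = 2s (Ksp is small, so little additional dissolves).
Ksp ≈ 0.95 × (2s)^2
s = 2.1 x 10^-3 M
Check: s = 2.1 × 10^-3 ≪ 0.95, so the approximation is valid.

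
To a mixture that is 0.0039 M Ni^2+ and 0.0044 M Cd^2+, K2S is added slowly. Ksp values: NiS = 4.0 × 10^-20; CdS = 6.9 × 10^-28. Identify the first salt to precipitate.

Each salt begins to precipitate when Q = Ksp, i.e. when [S^2-] reaches its threshold.
For NiS: 4.0 × 10^-20 = 0.0039 × [S^2-]  ⇒  [S^2-] = 1.0 × 10^-17 M.
For CdS: 6.9 × 10^-28 = 0.0044 × [S^2-]  ⇒  [S^2-] = 1.6 x 10^-25 M.
The salt with the lower threshold [S^2-] precipitates first: CdS.

CdS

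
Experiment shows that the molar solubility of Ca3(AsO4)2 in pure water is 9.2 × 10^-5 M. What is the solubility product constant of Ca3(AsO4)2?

7.1 × 10^-19

Ca3(AsO4)2(s) <=> 3 Ca^2+(aq) + 2 AsO4^3-(aq)
For each mole of Ca3(AsO4)2 that dissolves: [Ca^2+] = 3s, [AsO4^3-] = 2s.
Ksp = [Ca^2+]^3[AsO4^3-]^2
Substituting: Ksp = (3s)^3(2s)^2 = 108s^5
With s = 9.2 x 10^-5: Ksp = 7.1 x 10^-19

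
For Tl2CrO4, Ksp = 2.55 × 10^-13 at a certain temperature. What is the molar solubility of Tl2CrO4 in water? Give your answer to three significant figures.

Tl2CrO4(s) ⇌ 2 Tl^+(aq) + CrO4^2-(aq)
Ksp = [Tl^+]^2[CrO4^2-]
Let s = molar solubility. Then [Tl^+] = 2s and [CrO4^2-] = s.
Ksp = (2s)^2s = 4s^3
Solving, s = (2.55 × 10^-13/4)^(1/3) = 3.99 x 10^-5 M

s = 3.99 x 10^-5 M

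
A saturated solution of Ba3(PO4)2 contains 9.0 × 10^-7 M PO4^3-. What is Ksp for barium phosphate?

Ksp = 2.0e-30

Ba3(PO4)2(s) <=> 3 Ba^2+ + 2 PO4^3-
Stoichiometry gives [Ba^2+] = (3/2)[PO4^3-] = 1.35 × 10^-6 M.
Ksp = [Ba^2+]^3[PO4^3-]^2
Ksp = (1.35 x 10^-6)^3 × (9.0 × 10^-7)^2 = 2.0 × 10^-30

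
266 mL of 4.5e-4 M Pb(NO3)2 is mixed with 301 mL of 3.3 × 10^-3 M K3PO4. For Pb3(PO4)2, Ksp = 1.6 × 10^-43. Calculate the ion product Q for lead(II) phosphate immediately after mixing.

Total volume = 266 + 301 = 567 mL.
[Pb^2+] = 4.5 x 10^-4 × (266/567) = 2.11 × 10^-4 M
[PO4^3-] = 3.3 × 10^-3 × (301/567) = 1.75 × 10^-3 M
Pb3(PO4)2(s) ⇌ 3 Pb^2+(aq) + 2 PO4^3-(aq), so Q = [Pb^2+]^3[PO4^3-]^2
Q = (2.11 x 10^-4)^3(1.75 x 10^-3)^2 = 2.9 x 10^-17
Q > Ksp, so Pb3(PO4)2 will precipitate.

Q ≈ 2.9e-17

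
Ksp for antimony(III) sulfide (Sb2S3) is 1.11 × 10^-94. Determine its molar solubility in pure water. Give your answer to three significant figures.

s = 6.34e-20 M

Sb2S3(s) ⇌ 2 Sb^3+ + 3 S^2-
Ksp = [Sb^3+]^2[S^2-]^3
Let s = molar solubility. Then [Sb^3+] = 2s and [S^2-] = 3s.
Ksp = (2s)^2(3s)^3 = 108s^5
s = (1.11 × 10^-94 / 108)^(1/5) = 6.34 × 10^-20 M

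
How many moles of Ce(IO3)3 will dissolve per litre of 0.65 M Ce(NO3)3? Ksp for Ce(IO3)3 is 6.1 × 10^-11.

1.5 × 10^-4 M

Ce(IO3)3(s) ⇌ Ce^3+(aq) + 3 IO3^-(aq)
Ksp = [Ce^3+][IO3^-]^3
Let s = moles of Ce(IO3)3 that dissolve per litre. [Ce^3+] = 0.65 + s ≈ 0.65, [IO3^-] = 3s (since Ce^3+ from Ce(NO3)3 dominates).
Ksp ≈ 0.65 × (3s)^3
s = 1.5 × 10^-4 M
Check: s = 1.5 × 10^-4 ≪ 0.65, so the approximation is valid.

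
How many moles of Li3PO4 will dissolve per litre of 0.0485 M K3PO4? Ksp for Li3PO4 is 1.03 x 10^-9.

Li3PO4(s) ⇌ 3 Li^+ + PO4^3-
Ksp = [Li^+]^3[PO4^3-]
Let s = moles of Li3PO4 that dissolve per litre. [Li^+] = 3s, [PO4^3-] = 0.0485 + s ≈ 0.0485 (common-ion effect: PO4^3- is already 0.0485 M).
Ksp ≈ (3s)^3 × 0.0485
s = 9.23 × 10^-4 M
Check: s = 9.2 x 10^-4 ≪ 0.0485, so the approximation is valid.

s = 9.23 x 10^-4 M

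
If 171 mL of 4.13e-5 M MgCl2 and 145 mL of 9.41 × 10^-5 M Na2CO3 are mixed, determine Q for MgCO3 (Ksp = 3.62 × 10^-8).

Q ≈ 9.65 × 10^-10

Total volume = 171 + 145 = 316 mL.
[Mg^2+] = 4.13 × 10^-5 × (171/316) = 2.235 x 10^-5 M
[CO3^2-] = 9.41 × 10^-5 × (145/316) = 4.318 x 10^-5 M
MgCO3(s) <=> Mg^2+ + CO3^2-, so Q = [Mg^2+][CO3^2-]
Q = (2.235 × 10^-5)(4.318 x 10^-5) = 9.65 x 10^-10
Q < Ksp, so no precipitate of MgCO3 forms.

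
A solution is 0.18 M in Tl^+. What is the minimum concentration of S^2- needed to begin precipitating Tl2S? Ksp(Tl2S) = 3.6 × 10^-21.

Tl2S(s) ⇌ 2 Tl^+(aq) + S^2-(aq)
Ksp = [Tl^+]^2[S^2-]
Precipitation begins when Q = Ksp. With [Tl^+] = 0.18 M:
3.6 × 10^-21 = (0.18)^2 × [S^2-]
[S^2-] = (3.6 × 10^-21 / 3.24 × 10^-2) = 1.1 × 10^-19 M

[S^2-] ≈ 1.1 × 10^-19 M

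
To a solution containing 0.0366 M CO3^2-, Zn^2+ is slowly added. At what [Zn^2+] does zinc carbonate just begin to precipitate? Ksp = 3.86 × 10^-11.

ZnCO3(s) ⇌ Zn^2+ + CO3^2-
Ksp = [Zn^2+][CO3^2-]
Precipitation begins when Q = Ksp. With [CO3^2-] = 0.0366 M:
3.86 × 10^-11 = (0.0366) × [Zn^2+]
[Zn^2+] = (3.86 × 10^-11 / 3.66 x 10^-2) = 1.05 x 10^-9 M

[Zn^2+] ≈ 1.05 × 10^-9 M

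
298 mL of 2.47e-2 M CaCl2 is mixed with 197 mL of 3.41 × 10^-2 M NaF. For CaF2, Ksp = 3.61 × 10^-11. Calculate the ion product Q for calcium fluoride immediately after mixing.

Q = 2.74e-6

Total volume = 298 + 197 = 495 mL.
[Ca^2+] = 2.47 × 10^-2 × (298/495) = 1.487 × 10^-2 M
[F^-] = 3.41 × 10^-2 × (197/495) = 1.357 × 10^-2 M
CaF2(s) <=> Ca^2+(aq) + 2 F^-(aq), so Q = [Ca^2+][F^-]^2
Q = (1.487 × 10^-2)(1.357 × 10^-2)^2 = 2.74 × 10^-6
Q > Ksp, so CaF2 will precipitate.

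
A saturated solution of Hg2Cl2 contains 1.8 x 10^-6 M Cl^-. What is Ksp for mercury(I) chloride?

2.9 x 10^-18

Hg2Cl2(s) <=> Hg2^2+ + 2 Cl^-
Stoichiometry gives [Hg2^2+] = (1/2)[Cl^-] = 9.00 × 10^-7 M.
Ksp = [Hg2^2+][Cl^-]^2
Ksp = 9.00 × 10^-7 × (1.8 × 10^-6)^2 = 2.9 × 10^-18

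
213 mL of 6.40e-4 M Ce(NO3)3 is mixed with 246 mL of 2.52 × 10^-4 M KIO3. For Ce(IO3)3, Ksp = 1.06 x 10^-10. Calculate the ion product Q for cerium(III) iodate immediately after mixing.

Total volume = 213 + 246 = 459 mL.
[Ce^3+] = 6.40 x 10^-4 × (213/459) = 2.970 × 10^-4 M
[IO3^-] = 2.52 × 10^-4 × (246/459) = 1.351 x 10^-4 M
Ce(IO3)3(s) ⇌ Ce^3+(aq) + 3 IO3^-(aq), so Q = [Ce^3+][IO3^-]^3
Q = (2.970 × 10^-4)(1.351 x 10^-4)^3 = 7.32 x 10^-16
Q < Ksp, so no precipitate of Ce(IO3)3 forms.

Q ≈ 7.32 × 10^-16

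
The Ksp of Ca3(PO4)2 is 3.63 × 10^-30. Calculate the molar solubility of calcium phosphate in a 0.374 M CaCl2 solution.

Ca3(PO4)2(s) <=> 3 Ca^2+ + 2 PO4^3-
Ksp = [Ca^2+]^3[PO4^3-]^2
If s mol/L dissolves here, [Ca^2+] = 0.374 + 3s ≈ 0.374, [PO4^3-] = 2s (since Ca^2+ from CaCl2 dominates).
Ksp ≈ (0.374)^3 × (2s)^2
s = 4.17 × 10^-15 M
Check: 3s = 1.2 x 10^-14 ≪ 0.374, so the approximation is valid.

s ≈ 4.17e-15 M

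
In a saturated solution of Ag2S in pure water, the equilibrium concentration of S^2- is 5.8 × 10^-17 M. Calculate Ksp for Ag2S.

Ag2S(s) ⇌ 2 Ag^+ + S^2-
Stoichiometry gives [Ag^+] = (2/1)[S^2-] = 1.16 × 10^-16 M.
Ksp = [Ag^+]^2[S^2-]
Ksp = (1.16 × 10^-16)^2 × 5.8 × 10^-17 = 7.8 x 10^-49

Ksp = 7.8 x 10^-49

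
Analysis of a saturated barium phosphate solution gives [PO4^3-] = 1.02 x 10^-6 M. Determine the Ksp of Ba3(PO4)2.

Ksp ≈ 3.73e-30

Ba3(PO4)2(s) ⇌ 3 Ba^2+ + 2 PO4^3-
Stoichiometry gives [Ba^2+] = (3/2)[PO4^3-] = 1.530 × 10^-6 M.
Ksp = [Ba^2+]^3[PO4^3-]^2
Ksp = (1.530 × 10^-6)^3 × (1.02 × 10^-6)^2 = 3.73 × 10^-30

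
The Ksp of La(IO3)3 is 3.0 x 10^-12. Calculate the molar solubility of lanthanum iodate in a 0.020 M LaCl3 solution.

1.8 × 10^-4 M

La(IO3)3(s) <=> La^3+(aq) + 3 IO3^-(aq)
Ksp = [La^3+][IO3^-]^3
Let s = moles of La(IO3)3 that dissolve per litre. [La^3+] = 0.020 + s ≈ 0.020, [IO3^-] = 3s (common-ion effect: La^3+ is already 0.020 M).
Ksp ≈ 0.020 × (3s)^3
s = 1.8 × 10^-4 M
Check: s = 1.8 × 10^-4 ≪ 0.020, so the approximation is valid.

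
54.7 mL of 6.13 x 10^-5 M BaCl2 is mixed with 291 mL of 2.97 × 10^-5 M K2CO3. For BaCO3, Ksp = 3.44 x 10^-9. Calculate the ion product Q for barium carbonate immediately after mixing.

Total volume = 54.7 + 291 = 345.7 mL.
[Ba^2+] = 6.13 × 10^-5 × (54.7/345.7) = 9.699 x 10^-6 M
[CO3^2-] = 2.97 × 10^-5 × (291/345.7) = 2.500 × 10^-5 M
BaCO3(s) ⇌ Ba^2+ + CO3^2-, so Q = [Ba^2+][CO3^2-]
Q = (9.699 × 10^-6)(2.500 × 10^-5) = 2.42 × 10^-10
Q < Ksp, so no precipitate of BaCO3 forms.

2.42e-10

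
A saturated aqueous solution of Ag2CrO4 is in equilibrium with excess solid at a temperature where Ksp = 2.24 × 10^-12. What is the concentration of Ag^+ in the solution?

Ag2CrO4(s) ⇌ 2 Ag^+(aq) + CrO4^2-(aq)
Ksp = [Ag^+]^2[CrO4^2-]
If s mol/L of Ag2CrO4 dissolves, [Ag^+] = 2s and [CrO4^2-] = s.
Ksp = (2s)^2s = 4s^3
s^3 = 2.24 × 10^-12 / 4, so s = 8.243 × 10^-5 M
[Ag^+] = 2s = 1.65 × 10^-4 M

[Ag^+] ≈ 1.65e-4 M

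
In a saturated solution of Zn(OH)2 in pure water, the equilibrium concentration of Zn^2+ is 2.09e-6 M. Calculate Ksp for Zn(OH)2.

3.65 × 10^-17

Zn(OH)2(s) ⇌ Zn^2+ + 2 OH^-
Stoichiometry gives [OH^-] = (2/1)[Zn^2+] = 4.180 × 10^-6 M.
Ksp = [Zn^2+][OH^-]^2
Ksp = 2.09 × 10^-6 × (4.180 x 10^-6)^2 = 3.65 × 10^-17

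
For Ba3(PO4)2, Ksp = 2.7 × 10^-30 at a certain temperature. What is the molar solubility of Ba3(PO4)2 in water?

Ba3(PO4)2(s) <=> 3 Ba^2+ + 2 PO4^3-
Ksp = [Ba^2+]^3[PO4^3-]^2
If s mol/L of Ba3(PO4)2 dissolves, [Ba^2+] = 3s and [PO4^3-] = 2s.
Substituting: Ksp = (3s)^3(2s)^2 = 108s^5
s^5 = 2.7 × 10^-30 / 108, so s = 4.8 x 10^-7 M

s = 4.8 × 10^-7 M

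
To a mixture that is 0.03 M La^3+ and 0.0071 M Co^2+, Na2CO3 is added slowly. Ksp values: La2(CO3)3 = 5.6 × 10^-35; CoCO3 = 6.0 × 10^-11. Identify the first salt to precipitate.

Precipitation of each salt starts when its ion product equals its Ksp.
For La2(CO3)3: 5.6 × 10^-35 = (0.03)^2 × [CO3^2-]^3  ⇒  [CO3^2-] = 4.0 × 10^-11 M.
For CoCO3: 6.0 × 10^-11 = 0.0071 × [CO3^2-]  ⇒  [CO3^2-] = 8.5 × 10^-9 M.
The salt with the lower threshold [CO3^2-] precipitates first: La2(CO3)3.

La2(CO3)3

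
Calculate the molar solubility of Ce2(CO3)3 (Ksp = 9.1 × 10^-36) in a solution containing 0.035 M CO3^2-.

s ≈ 2.3e-16 M

Ce2(CO3)3(s) ⇌ 2 Ce^3+(aq) + 3 CO3^2-(aq)
Ksp = [Ce^3+]^2[CO3^2-]^3
If s mol/L dissolves here, [Ce^3+] = 2s, [CO3^2-] = 0.035 + 3s ≈ 0.035 (since the CO3^2- already present dominates).
Ksp ≈ (2s)^2 × (0.035)^3
s = 2.3 × 10^-16 M
Check: 3s = 6.9 x 10^-16 ≪ 0.035, so the approximation is valid.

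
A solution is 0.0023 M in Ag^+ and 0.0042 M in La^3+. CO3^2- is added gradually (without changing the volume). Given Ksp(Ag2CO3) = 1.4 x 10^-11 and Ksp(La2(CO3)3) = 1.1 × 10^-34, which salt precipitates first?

Precipitation of each salt starts when its ion product equals its Ksp.
For Ag2CO3: 1.4 x 10^-11 = (0.0023)^2 × [CO3^2-]  ⇒  [CO3^2-] = 2.6 × 10^-6 M.
For La2(CO3)3: 1.1 × 10^-34 = (0.0042)^2 × [CO3^2-]^3  ⇒  [CO3^2-] = 1.8 × 10^-10 M.
The salt with the lower threshold [CO3^2-] precipitates first: La2(CO3)3.

La2(CO3)3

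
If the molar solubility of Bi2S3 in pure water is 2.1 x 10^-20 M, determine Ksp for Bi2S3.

4.4e-97

Bi2S3(s) ⇌ 2 Bi^3+ + 3 S^2-
If s mol/L of Bi2S3 dissolves, [Bi^3+] = 2s and [S^2-] = 3s.
Ksp = [Bi^3+]^2[S^2-]^3
Ksp = (2s)^2(3s)^3 = 108s^5
Ksp = 108 × (2.1 x 10^-20)^5 = 4.4 x 10^-97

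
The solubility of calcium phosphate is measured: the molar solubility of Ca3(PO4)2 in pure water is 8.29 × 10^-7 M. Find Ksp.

Ca3(PO4)2(s) <=> 3 Ca^2+ + 2 PO4^3-
If s mol/L of Ca3(PO4)2 dissolves, [Ca^2+] = 3s and [PO4^3-] = 2s.
Ksp = [Ca^2+]^3[PO4^3-]^2
So Ksp = (3s)^3 × (2s)^2 = 108s^5
Ksp = 108 × (8.29 × 10^-7)^5 = 4.23 x 10^-29

4.23 × 10^-29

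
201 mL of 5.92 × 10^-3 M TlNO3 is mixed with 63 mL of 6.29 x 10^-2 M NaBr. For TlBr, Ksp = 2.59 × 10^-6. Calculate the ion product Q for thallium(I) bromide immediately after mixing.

Q ≈ 6.77 × 10^-5

Total volume = 201 + 63 = 264 mL.
[Tl^+] = 5.92 x 10^-3 × (201/264) = 4.507 × 10^-3 M
[Br^-] = 6.29 x 10^-2 × (63/264) = 1.501 x 10^-2 M
TlBr(s) ⇌ Tl^+ + Br^-, so Q = [Tl^+][Br^-]
Q = (4.507 × 10^-3)(1.501 × 10^-2) = 6.77 x 10^-5
Q > Ksp, so TlBr will precipitate.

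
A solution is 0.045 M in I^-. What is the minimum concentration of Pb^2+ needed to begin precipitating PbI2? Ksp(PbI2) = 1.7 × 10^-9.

[Pb^2+] = 8.4e-7 M

PbI2(s) ⇌ Pb^2+ + 2 I^-
Ksp = [Pb^2+][I^-]^2
Precipitation begins when Q = Ksp. With [I^-] = 0.045 M:
1.7 × 10^-9 = (0.045)^2 × [Pb^2+]
[Pb^2+] = (1.7 × 10^-9 / 2.03 × 10^-3) = 8.4 × 10^-7 M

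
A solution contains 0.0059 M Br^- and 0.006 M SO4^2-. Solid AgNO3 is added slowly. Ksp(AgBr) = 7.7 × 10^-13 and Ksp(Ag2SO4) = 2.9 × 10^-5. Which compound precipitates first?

AgBr

Each salt begins to precipitate when Q = Ksp, i.e. when [Ag^+] reaches its threshold.
For AgBr: 7.7 × 10^-13 = 0.0059 × [Ag^+]  ⇒  [Ag^+] = 1.3 × 10^-10 M.
For Ag2SO4: 2.9 × 10^-5 = 0.006 × [Ag^+]^2  ⇒  [Ag^+] = 7.0 x 10^-2 M.
The salt with the lower threshold [Ag^+] precipitates first: AgBr.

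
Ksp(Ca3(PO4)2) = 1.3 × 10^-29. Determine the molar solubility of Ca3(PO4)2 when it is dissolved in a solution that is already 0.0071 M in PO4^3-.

s = 2.1 × 10^-9 M

Ca3(PO4)2(s) ⇌ 3 Ca^2+(aq) + 2 PO4^3-(aq)
Ksp = [Ca^2+]^3[PO4^3-]^2
Let s be the molar solubility in this solution. [Ca^2+] = 3s, [PO4^3-] = 0.0071 + 2s ≈ 0.0071 (since the PO4^3- already present dominates).
Ksp ≈ (3s)^3 × (0.0071)^2
s = 2.1 × 10^-9 M
Check: 2s = 4.2 x 10^-9 ≪ 0.0071, so the approximation is valid.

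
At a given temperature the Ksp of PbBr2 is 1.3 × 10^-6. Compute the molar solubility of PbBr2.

6.9 × 10^-3 M

PbBr2(s) ⇌ Pb^2+(aq) + 2 Br^-(aq)
Ksp = [Pb^2+][Br^-]^2
With molar solubility s: [Pb^2+] = s, [Br^-] = 2s.
Substituting: Ksp = s(2s)^2 = 4s^3
s^3 = 1.3 × 10^-6 / 4, so s = 6.9 x 10^-3 M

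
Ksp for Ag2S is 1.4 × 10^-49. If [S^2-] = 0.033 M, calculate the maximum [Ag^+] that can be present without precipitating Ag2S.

[Ag^+] = 2.1 x 10^-24 M

Ag2S(s) ⇌ 2 Ag^+ + S^2-
Ksp = [Ag^+]^2[S^2-]
Precipitation begins when Q = Ksp. With [S^2-] = 0.033 M:
1.4 × 10^-49 = (0.033) × [Ag^+]^2
[Ag^+] = (1.4 × 10^-49 / 3.3 x 10^-2)^(1/2) = 2.1 x 10^-24 M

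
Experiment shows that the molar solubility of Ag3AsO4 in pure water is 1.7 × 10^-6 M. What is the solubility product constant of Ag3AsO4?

Ksp ≈ 2.3 × 10^-22

Ag3AsO4(s) ⇌ 3 Ag^+ + AsO4^3-
If s mol/L of Ag3AsO4 dissolves, [Ag^+] = 3s and [AsO4^3-] = s.
Ksp = [Ag^+]^3[AsO4^3-]
So Ksp = (3s)^3 × s = 27s^4
With s = 1.7 × 10^-6: Ksp = 2.3 × 10^-22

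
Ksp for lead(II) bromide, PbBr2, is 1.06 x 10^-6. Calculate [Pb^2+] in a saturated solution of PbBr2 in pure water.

[Pb^2+] ≈ 6.42 × 10^-3 M

PbBr2(s) <=> Pb^2+ + 2 Br^-
Ksp = [Pb^2+][Br^-]^2
Let s = molar solubility. Then [Pb^2+] = s and [Br^-] = 2s.
Ksp = s(2s)^2 = 4s^3
Solving, s = (1.06 x 10^-6/4)^(1/3) = 6.423 × 10^-3 M
[Pb^2+] = s = 6.42 x 10^-3 M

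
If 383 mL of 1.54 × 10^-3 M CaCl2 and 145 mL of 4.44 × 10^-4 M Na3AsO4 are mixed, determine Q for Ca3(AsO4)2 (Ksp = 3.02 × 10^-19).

2.07e-17

Total volume = 383 + 145 = 528 mL.
[Ca^2+] = 1.54 x 10^-3 × (383/528) = 1.117 × 10^-3 M
[AsO4^3-] = 4.44 x 10^-4 × (145/528) = 1.219 x 10^-4 M
Ca3(AsO4)2(s) <=> 3 Ca^2+ + 2 AsO4^3-, so Q = [Ca^2+]^3[AsO4^3-]^2
Q = (1.117 x 10^-3)^3(1.219 × 10^-4)^2 = 2.07 × 10^-17
Q > Ksp, so Ca3(AsO4)2 will precipitate.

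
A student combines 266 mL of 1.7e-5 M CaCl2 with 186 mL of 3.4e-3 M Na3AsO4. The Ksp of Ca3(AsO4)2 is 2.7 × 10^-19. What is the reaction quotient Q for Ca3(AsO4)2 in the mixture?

2.0e-21

Total volume = 266 + 186 = 452 mL.
[Ca^2+] = 1.7 × 10^-5 × (266/452) = 1.00 x 10^-5 M
[AsO4^3-] = 3.4 × 10^-3 × (186/452) = 1.40 x 10^-3 M
Ca3(AsO4)2(s) ⇌ 3 Ca^2+(aq) + 2 AsO4^3-(aq), so Q = [Ca^2+]^3[AsO4^3-]^2
Q = (1.00 × 10^-5)^3(1.40 × 10^-3)^2 = 2.0 x 10^-21
Q < Ksp, so no precipitate of Ca3(AsO4)2 forms.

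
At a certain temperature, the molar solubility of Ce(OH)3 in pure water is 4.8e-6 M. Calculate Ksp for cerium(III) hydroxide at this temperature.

Ce(OH)3(s) ⇌ Ce^3+(aq) + 3 OH^-(aq)
For each mole of Ce(OH)3 that dissolves: [Ce^3+] = s, [OH^-] = 3s.
Ksp = [Ce^3+][OH^-]^3
Ksp = s(3s)^3 = 27s^4
With s = 4.8 × 10^-6: Ksp = 1.4 × 10^-20

1.4 x 10^-20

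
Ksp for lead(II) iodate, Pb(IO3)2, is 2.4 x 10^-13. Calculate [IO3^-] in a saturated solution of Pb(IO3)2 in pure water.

Pb(IO3)2(s) ⇌ Pb^2+(aq) + 2 IO3^-(aq)
Ksp = [Pb^2+][IO3^-]^2
With molar solubility s: [Pb^2+] = s, [IO3^-] = 2s.
Substituting: Ksp = s(2s)^2 = 4s^3
s^3 = 2.4 x 10^-13 / 4, so s = 3.91 × 10^-5 M
[IO3^-] = 2s = 7.8 × 10^-5 M

[IO3^-] ≈ 7.8 × 10^-5 M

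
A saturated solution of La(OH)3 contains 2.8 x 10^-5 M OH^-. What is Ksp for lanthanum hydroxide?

La(OH)3(s) ⇌ La^3+ + 3 OH^-
Stoichiometry gives [La^3+] = (1/3)[OH^-] = 9.33 × 10^-6 M.
Ksp = [La^3+][OH^-]^3
Ksp = 9.33 x 10^-6 × (2.8 × 10^-5)^3 = 2.0 × 10^-19

Ksp = 2.0 × 10^-19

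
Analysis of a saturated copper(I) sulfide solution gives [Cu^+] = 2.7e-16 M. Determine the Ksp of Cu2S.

Ksp ≈ 9.8 × 10^-48

Cu2S(s) ⇌ 2 Cu^+ + S^2-
Stoichiometry gives [S^2-] = (1/2)[Cu^+] = 1.35 × 10^-16 M.
Ksp = [Cu^+]^2[S^2-]
Ksp = (2.7 × 10^-16)^2 × 1.35 x 10^-16 = 9.8 × 10^-48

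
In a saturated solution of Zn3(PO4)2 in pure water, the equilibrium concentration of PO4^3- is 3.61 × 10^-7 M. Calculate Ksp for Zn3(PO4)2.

Ksp ≈ 2.07 × 10^-32

Zn3(PO4)2(s) ⇌ 3 Zn^2+(aq) + 2 PO4^3-(aq)
Stoichiometry gives [Zn^2+] = (3/2)[PO4^3-] = 5.415 × 10^-7 M.
Ksp = [Zn^2+]^3[PO4^3-]^2
Ksp = (5.415 × 10^-7)^3 × (3.61 x 10^-7)^2 = 2.07 x 10^-32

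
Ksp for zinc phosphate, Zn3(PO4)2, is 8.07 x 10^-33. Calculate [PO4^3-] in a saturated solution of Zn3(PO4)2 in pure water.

2.99e-7 M

Zn3(PO4)2(s) ⇌ 3 Zn^2+(aq) + 2 PO4^3-(aq)
Ksp = [Zn^2+]^3[PO4^3-]^2
Let s = molar solubility. Then [Zn^2+] = 3s and [PO4^3-] = 2s.
Ksp = (3s)^3(2s)^2 = 108s^5
Solving, s = (8.07 x 10^-33/108)^(1/5) = 1.495 × 10^-7 M
[PO4^3-] = 2s = 2.99 × 10^-7 M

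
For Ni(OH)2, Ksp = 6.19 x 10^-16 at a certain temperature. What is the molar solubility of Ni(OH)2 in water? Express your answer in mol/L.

s = 5.37 × 10^-6 M

Ni(OH)2(s) <=> Ni^2+ + 2 OH^-
Ksp = [Ni^2+][OH^-]^2
Let s = molar solubility. Then [Ni^2+] = s and [OH^-] = 2s.
Ksp = s(2s)^2 = 4s^3
s = (6.19 x 10^-16 / 4)^(1/3) = 5.37 x 10^-6 M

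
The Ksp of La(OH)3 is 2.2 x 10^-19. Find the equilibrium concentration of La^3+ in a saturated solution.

[La^3+] ≈ 9.5 × 10^-6 M

La(OH)3(s) <=> La^3+(aq) + 3 OH^-(aq)
Ksp = [La^3+][OH^-]^3
If s mol/L of La(OH)3 dissolves, [La^3+] = s and [OH^-] = 3s.
Ksp = s(3s)^3 = 27s^4
Solving, s = (2.2 x 10^-19/27)^(1/4) = 9.50 × 10^-6 M
[La^3+] = s = 9.5 x 10^-6 M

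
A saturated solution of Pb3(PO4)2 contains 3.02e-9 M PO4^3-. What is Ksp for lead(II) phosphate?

Ksp = 8.48e-43

Pb3(PO4)2(s) ⇌ 3 Pb^2+ + 2 PO4^3-
Stoichiometry gives [Pb^2+] = (3/2)[PO4^3-] = 4.530 × 10^-9 M.
Ksp = [Pb^2+]^3[PO4^3-]^2
Ksp = (4.530 × 10^-9)^3 × (3.02 × 10^-9)^2 = 8.48 x 10^-43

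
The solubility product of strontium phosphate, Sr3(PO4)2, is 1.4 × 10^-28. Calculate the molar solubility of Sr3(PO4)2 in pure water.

Sr3(PO4)2(s) ⇌ 3 Sr^2+(aq) + 2 PO4^3-(aq)
Ksp = [Sr^2+]^3[PO4^3-]^2
With molar solubility s: [Sr^2+] = 3s, [PO4^3-] = 2s.
Substituting: Ksp = (3s)^3(2s)^2 = 108s^5
Solving, s = (1.4 × 10^-28/108)^(1/5) = 1.1 × 10^-6 M

s ≈ 1.1e-6 M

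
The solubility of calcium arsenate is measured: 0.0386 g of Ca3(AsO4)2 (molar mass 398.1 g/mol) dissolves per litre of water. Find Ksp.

9.26 x 10^-19

Molar solubility s = (3.86 x 10^-2 g/L) / (398.1 g/mol) = 9.696 × 10^-5 M.
Ca3(AsO4)2(s) <=> 3 Ca^2+ + 2 AsO4^3-
If s mol/L of Ca3(AsO4)2 dissolves, [Ca^2+] = 3s and [AsO4^3-] = 2s.
Ksp = [Ca^2+]^3[AsO4^3-]^2
Ksp = (3s)^3(2s)^2 = 108s^5
With s = 9.696 × 10^-5: Ksp = 9.26 × 10^-19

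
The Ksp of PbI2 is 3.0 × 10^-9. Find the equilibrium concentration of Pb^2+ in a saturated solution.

PbI2(s) ⇌ Pb^2+(aq) + 2 I^-(aq)
Ksp = [Pb^2+][I^-]^2
With molar solubility s: [Pb^2+] = s, [I^-] = 2s.
Ksp = s(2s)^2 = 4s^3
Solving, s = (3.0 × 10^-9/4)^(1/3) = 9.09 x 10^-4 M
[Pb^2+] = s = 9.1 × 10^-4 M

[Pb^2+] = 9.1e-4 M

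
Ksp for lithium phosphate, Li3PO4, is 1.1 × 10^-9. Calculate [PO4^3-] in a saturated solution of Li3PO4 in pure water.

2.5 x 10^-3 M

Li3PO4(s) <=> 3 Li^+ + PO4^3-
Ksp = [Li^+]^3[PO4^3-]
With molar solubility s: [Li^+] = 3s, [PO4^3-] = s.
Substituting: Ksp = (3s)^3s = 27s^4
Solving, s = (1.1 × 10^-9/27)^(1/4) = 2.53 x 10^-3 M
[PO4^3-] = s = 2.5 x 10^-3 M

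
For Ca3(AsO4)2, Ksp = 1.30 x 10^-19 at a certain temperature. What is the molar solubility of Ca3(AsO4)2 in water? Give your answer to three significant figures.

s ≈ 6.55 × 10^-5 M

Ca3(AsO4)2(s) <=> 3 Ca^2+ + 2 AsO4^3-
Ksp = [Ca^2+]^3[AsO4^3-]^2
For each mole of Ca3(AsO4)2 that dissolves: [Ca^2+] = 3s, [AsO4^3-] = 2s.
Ksp = (3s)^3(2s)^2 = 108s^5
s^5 = 1.30 x 10^-19 / 108, so s = 6.55 x 10^-5 M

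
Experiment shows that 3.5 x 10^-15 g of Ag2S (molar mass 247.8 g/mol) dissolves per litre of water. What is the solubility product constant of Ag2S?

1.1 × 10^-50

Molar solubility s = (3.5 x 10^-15 g/L) / (247.8 g/mol) = 1.41 x 10^-17 M.
Ag2S(s) ⇌ 2 Ag^+ + S^2-
With molar solubility s: [Ag^+] = 2s, [S^2-] = s.
Ksp = [Ag^+]^2[S^2-]
Substituting: Ksp = (2s)^2s = 4s^3
Ksp = 4 × (1.41 × 10^-17)^3 = 1.1 x 10^-50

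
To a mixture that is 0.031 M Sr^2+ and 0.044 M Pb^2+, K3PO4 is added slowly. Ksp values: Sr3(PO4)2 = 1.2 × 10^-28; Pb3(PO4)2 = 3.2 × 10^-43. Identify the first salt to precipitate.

Precipitation of each salt starts when its ion product equals its Ksp.
For Sr3(PO4)2: 1.2 × 10^-28 = (0.031)^3 × [PO4^3-]^2  ⇒  [PO4^3-] = 2.0 × 10^-12 M.
For Pb3(PO4)2: 3.2 × 10^-43 = (0.044)^3 × [PO4^3-]^2  ⇒  [PO4^3-] = 6.1 x 10^-20 M.
The salt with the lower threshold [PO4^3-] precipitates first: Pb3(PO4)2.

Pb3(PO4)2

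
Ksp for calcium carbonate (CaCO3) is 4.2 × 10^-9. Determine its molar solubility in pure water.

CaCO3(s) <=> Ca^2+(aq) + CO3^2-(aq)
Ksp = [Ca^2+][CO3^2-]
With molar solubility s: [Ca^2+] = s, [CO3^2-] = s.
Ksp = (s)(s) = s^2
s = √(4.2 × 10^-9) = 6.5 × 10^-5 M

s ≈ 6.5 × 10^-5 M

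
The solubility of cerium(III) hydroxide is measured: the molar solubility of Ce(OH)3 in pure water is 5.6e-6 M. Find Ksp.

Ksp ≈ 2.7 × 10^-20

Ce(OH)3(s) ⇌ Ce^3+(aq) + 3 OH^-(aq)
For each mole of Ce(OH)3 that dissolves: [Ce^3+] = s, [OH^-] = 3s.
Ksp = [Ce^3+][OH^-]^3
Substituting: Ksp = s(3s)^3 = 27s^4
With s = 5.6 × 10^-6: Ksp = 2.7 × 10^-20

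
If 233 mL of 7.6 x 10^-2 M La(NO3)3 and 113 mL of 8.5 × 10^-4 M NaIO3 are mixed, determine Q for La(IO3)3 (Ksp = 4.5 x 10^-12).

Total volume = 233 + 113 = 346 mL.
[La^3+] = 7.6 x 10^-2 × (233/346) = 5.12 × 10^-2 M
[IO3^-] = 8.5 × 10^-4 × (113/346) = 2.78 x 10^-4 M
La(IO3)3(s) <=> La^3+ + 3 IO3^-, so Q = [La^3+][IO3^-]^3
Q = (5.12 x 10^-2)(2.78 × 10^-4)^3 = 1.1 × 10^-12
Q < Ksp, so no precipitate of La(IO3)3 forms.

1.1 × 10^-12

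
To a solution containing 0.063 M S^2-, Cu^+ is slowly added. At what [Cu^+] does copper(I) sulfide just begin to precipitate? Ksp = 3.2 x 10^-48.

7.1 × 10^-24 M

Cu2S(s) ⇌ 2 Cu^+(aq) + S^2-(aq)
Ksp = [Cu^+]^2[S^2-]
Precipitation begins when Q = Ksp. With [S^2-] = 0.063 M:
3.2 x 10^-48 = (0.063) × [Cu^+]^2
[Cu^+] = (3.2 x 10^-48 / 6.3 x 10^-2)^(1/2) = 7.1 × 10^-24 M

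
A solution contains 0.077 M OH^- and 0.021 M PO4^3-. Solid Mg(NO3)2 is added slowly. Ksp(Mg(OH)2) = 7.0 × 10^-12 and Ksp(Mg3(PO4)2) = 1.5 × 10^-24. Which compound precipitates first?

Precipitation of each salt starts when its ion product equals its Ksp.
For Mg(OH)2: 7.0 × 10^-12 = (0.077)^2 × [Mg^2+]  ⇒  [Mg^2+] = 1.2 x 10^-9 M.
For Mg3(PO4)2: 1.5 × 10^-24 = (0.021)^2 × [Mg^2+]^3  ⇒  [Mg^2+] = 1.5 × 10^-7 M.
The salt with the lower threshold [Mg^2+] precipitates first: Mg(OH)2.

Mg(OH)2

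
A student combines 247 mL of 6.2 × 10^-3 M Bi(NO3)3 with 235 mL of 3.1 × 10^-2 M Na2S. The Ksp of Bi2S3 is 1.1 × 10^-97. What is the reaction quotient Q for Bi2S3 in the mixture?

Total volume = 247 + 235 = 482 mL.
[Bi^3+] = 6.2 × 10^-3 × (247/482) = 3.18 × 10^-3 M
[S^2-] = 3.1 × 10^-2 × (235/482) = 1.51 x 10^-2 M
Bi2S3(s) ⇌ 2 Bi^3+(aq) + 3 S^2-(aq), so Q = [Bi^3+]^2[S^2-]^3
Q = (3.18 × 10^-3)^2(1.51 × 10^-2)^3 = 3.5 x 10^-11
Q > Ksp, so Bi2S3 will precipitate.

Q = 3.5e-11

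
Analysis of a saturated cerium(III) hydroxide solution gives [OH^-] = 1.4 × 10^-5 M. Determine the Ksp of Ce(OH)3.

Ce(OH)3(s) ⇌ Ce^3+(aq) + 3 OH^-(aq)
Stoichiometry gives [Ce^3+] = (1/3)[OH^-] = 4.67 x 10^-6 M.
Ksp = [Ce^3+][OH^-]^3
Ksp = 4.67 × 10^-6 × (1.4 × 10^-5)^3 = 1.3 × 10^-20

1.3e-20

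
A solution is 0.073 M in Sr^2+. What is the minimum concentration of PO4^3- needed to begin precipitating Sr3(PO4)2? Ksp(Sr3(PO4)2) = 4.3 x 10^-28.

Sr3(PO4)2(s) <=> 3 Sr^2+ + 2 PO4^3-
Ksp = [Sr^2+]^3[PO4^3-]^2
Precipitation begins when Q = Ksp. With [Sr^2+] = 0.073 M:
4.3 x 10^-28 = (0.073)^3 × [PO4^3-]^2
[PO4^3-] = (4.3 x 10^-28 / 3.89 x 10^-4)^(1/2) = 1.1 × 10^-12 M

[PO4^3-] = 1.1 × 10^-12 M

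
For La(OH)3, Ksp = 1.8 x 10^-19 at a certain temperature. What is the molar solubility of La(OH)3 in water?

La(OH)3(s) ⇌ La^3+ + 3 OH^-
Ksp = [La^3+][OH^-]^3
If s mol/L of La(OH)3 dissolves, [La^3+] = s and [OH^-] = 3s.
So Ksp = s × (3s)^3 = 27s^4
s = (1.8 x 10^-19 / 27)^(1/4) = 9.0 x 10^-6 M

s ≈ 9.0 × 10^-6 M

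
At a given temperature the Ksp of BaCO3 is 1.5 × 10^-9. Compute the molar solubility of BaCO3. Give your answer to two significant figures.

BaCO3(s) ⇌ Ba^2+ + CO3^2-
Ksp = [Ba^2+][CO3^2-]
For each mole of BaCO3 that dissolves: [Ba^2+] = s, [CO3^2-] = s.
Ksp = s^2
s = √(1.5 × 10^-9) = 3.9 × 10^-5 M

s ≈ 3.9 × 10^-5 M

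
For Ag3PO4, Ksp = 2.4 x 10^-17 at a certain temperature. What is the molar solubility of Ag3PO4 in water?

s = 3.1e-5 M

Ag3PO4(s) ⇌ 3 Ag^+ + PO4^3-
Ksp = [Ag^+]^3[PO4^3-]
With molar solubility s: [Ag^+] = 3s, [PO4^3-] = s.
Substituting: Ksp = (3s)^3s = 27s^4
Solving, s = (2.4 x 10^-17/27)^(1/4) = 3.1 x 10^-5 M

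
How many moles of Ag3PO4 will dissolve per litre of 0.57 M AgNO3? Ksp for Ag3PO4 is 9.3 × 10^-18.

5.0e-17 M

Ag3PO4(s) ⇌ 3 Ag^+ + PO4^3-
Ksp = [Ag^+]^3[PO4^3-]
Let s be the molar solubility in this solution. [Ag^+] = 0.57 + 3s ≈ 0.57, [PO4^3-] = s (since Ag^+ from AgNO3 dominates).
Ksp ≈ (0.57)^3 × s
s = 5.0 x 10^-17 M
Check: 3s = 1.5 × 10^-16 ≪ 0.57, so the approximation is valid.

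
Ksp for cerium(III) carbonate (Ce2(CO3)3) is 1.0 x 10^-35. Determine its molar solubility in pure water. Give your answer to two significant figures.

Ce2(CO3)3(s) ⇌ 2 Ce^3+ + 3 CO3^2-
Ksp = [Ce^3+]^2[CO3^2-]^3
For each mole of Ce2(CO3)3 that dissolves: [Ce^3+] = 2s, [CO3^2-] = 3s.
Substituting: Ksp = (2s)^2(3s)^3 = 108s^5
s^5 = 1.0 x 10^-35 / 108, so s = 3.9 × 10^-8 M

s ≈ 3.9 × 10^-8 M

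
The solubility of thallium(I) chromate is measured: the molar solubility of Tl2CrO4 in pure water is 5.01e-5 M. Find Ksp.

Tl2CrO4(s) <=> 2 Tl^+ + CrO4^2-
Let s = molar solubility. Then [Tl^+] = 2s and [CrO4^2-] = s.
Ksp = [Tl^+]^2[CrO4^2-]
Ksp = (2s)^2s = 4s^3
Ksp = 4 × (5.01 × 10^-5)^3 = 5.03 x 10^-13

Ksp ≈ 5.03e-13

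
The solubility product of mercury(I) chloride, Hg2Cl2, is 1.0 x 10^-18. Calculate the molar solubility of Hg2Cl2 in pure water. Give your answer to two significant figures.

6.3 × 10^-7 M

Hg2Cl2(s) ⇌ Hg2^2+ + 2 Cl^-
Ksp = [Hg2^2+][Cl^-]^2
With molar solubility s: [Hg2^2+] = s, [Cl^-] = 2s.
Ksp = s(2s)^2 = 4s^3
s^3 = 1.0 x 10^-18 / 4, so s = 6.3 × 10^-7 M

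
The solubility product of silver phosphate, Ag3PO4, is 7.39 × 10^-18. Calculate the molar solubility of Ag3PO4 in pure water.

2.29e-5 M

Ag3PO4(s) ⇌ 3 Ag^+ + PO4^3-
Ksp = [Ag^+]^3[PO4^3-]
With molar solubility s: [Ag^+] = 3s, [PO4^3-] = s.
Substituting: Ksp = (3s)^3s = 27s^4
Solving, s = (7.39 × 10^-18/27)^(1/4) = 2.29 × 10^-5 M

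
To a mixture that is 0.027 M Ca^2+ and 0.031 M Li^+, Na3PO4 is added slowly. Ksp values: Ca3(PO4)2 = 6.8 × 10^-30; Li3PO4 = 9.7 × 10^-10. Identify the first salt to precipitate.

Each salt begins to precipitate when Q = Ksp, i.e. when [PO4^3-] reaches its threshold.
For Ca3(PO4)2: 6.8 × 10^-30 = (0.027)^3 × [PO4^3-]^2  ⇒  [PO4^3-] = 5.9 × 10^-13 M.
For Li3PO4: 9.7 × 10^-10 = (0.031)^3 × [PO4^3-]  ⇒  [PO4^3-] = 3.3 × 10^-5 M.
The salt with the lower threshold [PO4^3-] precipitates first: Ca3(PO4)2.

Ca3(PO4)2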